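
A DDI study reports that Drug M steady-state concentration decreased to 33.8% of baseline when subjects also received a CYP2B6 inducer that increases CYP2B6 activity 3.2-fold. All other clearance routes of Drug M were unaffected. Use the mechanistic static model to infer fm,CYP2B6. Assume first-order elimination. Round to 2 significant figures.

Call the CYP2B6 fraction fm. After the interaction, CL_new/CL_old = fm × 3.2 + (1 − fm).
Steady-state concentration ratio = 1 / (new CL fraction), so new CL fraction = 1 / 0.338 = 2.959.
fm × 3.2 + 1 − fm = 2.959  ⇒  fm × (3.2 − 1) = 1.959  ⇒  fm = 0.89.

0.89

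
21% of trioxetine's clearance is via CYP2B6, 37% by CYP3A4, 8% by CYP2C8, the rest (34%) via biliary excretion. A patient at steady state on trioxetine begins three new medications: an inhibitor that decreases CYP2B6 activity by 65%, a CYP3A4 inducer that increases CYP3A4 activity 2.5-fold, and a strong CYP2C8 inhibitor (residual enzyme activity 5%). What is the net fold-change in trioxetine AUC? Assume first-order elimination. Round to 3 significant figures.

0.745

The CYP2B6 pathway (21% of clearance) drops to 0.35× activity: 0.21 × 0.35 = 0.0735.
The CYP3A4 pathway (37% of clearance) is boosted to 2.5× activity: 0.37 × 2.5 = 0.925.
The CYP2C8 pathway (8% of clearance) drops to 0.05× activity: 0.08 × 0.05 = 0.004.
The remaining 34% of clearance is unaffected.
New clearance relative to baseline: 0.0735 + 0.925 + 0.004 + 0.34 = 1.3425.
Net AUC ratio = 1 / 1.3425 = 0.745.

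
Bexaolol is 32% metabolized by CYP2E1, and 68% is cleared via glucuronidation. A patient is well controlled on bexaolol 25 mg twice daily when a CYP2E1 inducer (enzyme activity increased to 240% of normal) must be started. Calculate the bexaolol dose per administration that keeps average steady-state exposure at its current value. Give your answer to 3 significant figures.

CYP2E1: 0.32 × 2.4 = 0.768
Other: 0.68 (unchanged)
CL_new/CL_old = 0.768 + 0.68 = 1.448.
Css,avg = (dose rate)/CL, so holding Css fixed requires dose ∝ CL: 25 × 1.448 = 36.2 mg.

36.2 mg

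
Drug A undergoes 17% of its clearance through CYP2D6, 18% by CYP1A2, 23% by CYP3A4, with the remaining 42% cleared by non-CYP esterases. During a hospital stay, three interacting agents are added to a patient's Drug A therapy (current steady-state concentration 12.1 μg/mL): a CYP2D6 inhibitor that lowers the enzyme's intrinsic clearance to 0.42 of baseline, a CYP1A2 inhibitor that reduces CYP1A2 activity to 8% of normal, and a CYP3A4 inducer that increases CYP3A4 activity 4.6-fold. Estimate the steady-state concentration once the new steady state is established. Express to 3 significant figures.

The CYP2D6 pathway (17% of clearance) drops to 0.42× activity: 0.17 × 0.42 = 0.0714.
The CYP1A2 pathway (18% of clearance) is reduced to 0.08× activity: 0.18 × 0.08 = 0.0144.
The CYP3A4 pathway (23% of clearance) increases to 4.6× activity: 0.23 × 4.6 = 1.058.
The remaining 42% of clearance is unaffected.
Relative clearance = 0.0714 + 0.0144 + 1.058 + 0.42 = 1.5638.
Dividing the baseline by the relative clearance: 12.1 / 1.5638 = 7.74 μg/mL.

7.74 μg/mL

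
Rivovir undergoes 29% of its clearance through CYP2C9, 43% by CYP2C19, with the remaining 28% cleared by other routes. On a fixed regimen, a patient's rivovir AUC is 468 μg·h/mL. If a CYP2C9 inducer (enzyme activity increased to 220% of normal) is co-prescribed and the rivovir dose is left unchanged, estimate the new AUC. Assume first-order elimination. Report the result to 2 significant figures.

3.5 × 10² μg·h/mL

The CYP2C9 pathway (29% of clearance) is boosted to 2.2× activity: 0.29 × 2.2 = 0.638.
CYP2C19 (43%) and the residual 28% are unaffected.
CL_new/CL_old = 0.638 + 0.43 + 0.28 = 1.348.
With dosing unchanged, AUC scales as 1/CL: 468 / 1.348 = 3.5 × 10² μg·h/mL.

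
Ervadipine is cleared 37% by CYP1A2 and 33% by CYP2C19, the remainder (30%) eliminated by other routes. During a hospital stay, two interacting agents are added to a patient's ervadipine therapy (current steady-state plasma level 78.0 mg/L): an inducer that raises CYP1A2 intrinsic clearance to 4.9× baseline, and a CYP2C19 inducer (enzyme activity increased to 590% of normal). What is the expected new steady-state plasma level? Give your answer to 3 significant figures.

The CYP1A2 pathway (37% of clearance) rises to 4.9× activity: 0.37 × 4.9 = 1.813.
The CYP2C19 pathway (33% of clearance) increases to 5.9× activity: 0.33 × 5.9 = 1.947.
Non-CYP routes (30%) are unchanged.
CL_new/CL_old = 1.813 + 1.947 + 0.3 = 4.06.
Dividing the baseline by the relative clearance: 78.0 / 4.06 = 19.2 mg/L.

19.2 mg/L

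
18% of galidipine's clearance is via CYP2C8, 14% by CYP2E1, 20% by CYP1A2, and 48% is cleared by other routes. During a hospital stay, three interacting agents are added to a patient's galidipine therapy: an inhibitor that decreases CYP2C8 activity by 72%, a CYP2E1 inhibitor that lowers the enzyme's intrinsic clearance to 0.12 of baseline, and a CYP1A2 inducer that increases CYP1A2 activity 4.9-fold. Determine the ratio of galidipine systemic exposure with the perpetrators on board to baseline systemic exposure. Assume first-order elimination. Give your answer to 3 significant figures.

0.655

The CYP2C8 pathway (18% of clearance) is reduced to 0.28× activity: 0.18 × 0.28 = 0.0504.
The CYP2E1 pathway (14% of clearance) falls to 0.12× activity: 0.14 × 0.12 = 0.0168.
The CYP1A2 pathway (20% of clearance) rises to 4.9× activity: 0.2 × 4.9 = 0.98.
Non-CYP routes (48%) are unchanged.
CL_new/CL_old = 0.0504 + 0.0168 + 0.98 + 0.48 = 1.5272.
Systemic exposure ∝ 1/CL: fold-change = 1 / 1.5272 = 0.655.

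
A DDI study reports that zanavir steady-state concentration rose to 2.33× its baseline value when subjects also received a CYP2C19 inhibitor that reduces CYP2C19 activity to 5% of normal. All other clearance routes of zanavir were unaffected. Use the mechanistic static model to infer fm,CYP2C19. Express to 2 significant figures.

Let fm be the CYP2C19 fraction. New clearance relative to baseline = fm × 0.05 + (1 − fm).
Steady-state concentration ratio = 1 / (new CL fraction), so new CL fraction = 1 / 2.33 = 0.4292.
fm × 0.05 + 1 − fm = 0.4292  ⇒  fm × (0.05 − 1) = −0.5708  ⇒  fm = 0.60.

0.60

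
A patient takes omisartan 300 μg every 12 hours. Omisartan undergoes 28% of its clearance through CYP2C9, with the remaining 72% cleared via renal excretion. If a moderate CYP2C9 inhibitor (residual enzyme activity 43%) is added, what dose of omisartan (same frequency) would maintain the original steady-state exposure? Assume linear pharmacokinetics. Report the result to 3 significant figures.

252 μg

CYP2C9: 0.28 × 0.43 = 0.1204
Other: 0.72 (unchanged)
CL_new/CL_old = 0.1204 + 0.72 = 0.8404.
Css,avg = (dose rate)/CL, so holding Css fixed requires dose ∝ CL: 300 × 0.8404 = 252 μg.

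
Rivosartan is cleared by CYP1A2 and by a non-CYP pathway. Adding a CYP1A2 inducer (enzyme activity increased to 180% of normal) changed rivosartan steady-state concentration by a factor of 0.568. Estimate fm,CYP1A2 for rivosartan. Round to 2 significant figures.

CL'/CL = 1 / 0.568 = 1.761
1.8·fm + (1 − fm) = 1.761
fm = (1.761 − 1) / (1.8 − 1) = 0.95

0.95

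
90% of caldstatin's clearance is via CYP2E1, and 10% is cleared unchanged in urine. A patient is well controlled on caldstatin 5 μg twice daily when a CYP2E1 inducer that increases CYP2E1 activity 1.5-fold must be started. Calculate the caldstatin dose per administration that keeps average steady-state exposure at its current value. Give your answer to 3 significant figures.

7.25 μg

CYP2E1: 0.9 × 1.5 = 1.35
Other: 0.1 (unchanged)
CL_new/CL_old = 1.35 + 0.1 = 1.45.
Css,avg = (dose rate)/CL, so holding Css fixed requires dose ∝ CL: 5 × 1.45 = 7.25 μg.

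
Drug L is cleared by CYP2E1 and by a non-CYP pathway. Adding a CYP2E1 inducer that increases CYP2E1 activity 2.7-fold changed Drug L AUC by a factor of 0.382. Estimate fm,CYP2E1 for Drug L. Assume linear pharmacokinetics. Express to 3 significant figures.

0.952

Write x for the fraction cleared via CYP2E1. The observed AUC change means clearance rose to 1/0.382 = 2.618 of baseline.
Setting x·2.7 + (1 − x) = 2.618 and solving: x = (2.618 − 1)/(2.7 − 1) = 0.952.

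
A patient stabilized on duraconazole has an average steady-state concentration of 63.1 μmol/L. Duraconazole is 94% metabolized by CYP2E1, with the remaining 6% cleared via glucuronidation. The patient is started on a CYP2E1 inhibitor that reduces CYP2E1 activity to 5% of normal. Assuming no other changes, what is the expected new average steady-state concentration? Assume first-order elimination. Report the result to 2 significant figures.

5.9 × 10² μmol/L

CYP2E1: 0.94 × 0.05 = 0.047
Other: 0.06 (unchanged)
New clearance relative to baseline: 0.047 + 0.06 = 0.107.
Average steady-state concentration ∝ 1/CL, so new value = 63.1 / 0.107 = 5.9 × 10² μmol/L.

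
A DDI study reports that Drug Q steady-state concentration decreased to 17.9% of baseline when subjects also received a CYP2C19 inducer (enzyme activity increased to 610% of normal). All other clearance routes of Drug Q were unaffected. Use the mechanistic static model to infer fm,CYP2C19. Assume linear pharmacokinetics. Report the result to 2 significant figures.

CL'/CL = 1 / 0.179 = 5.587
6.1·fm + (1 − fm) = 5.587
fm = (5.587 − 1) / (6.1 − 1) = 0.90

0.90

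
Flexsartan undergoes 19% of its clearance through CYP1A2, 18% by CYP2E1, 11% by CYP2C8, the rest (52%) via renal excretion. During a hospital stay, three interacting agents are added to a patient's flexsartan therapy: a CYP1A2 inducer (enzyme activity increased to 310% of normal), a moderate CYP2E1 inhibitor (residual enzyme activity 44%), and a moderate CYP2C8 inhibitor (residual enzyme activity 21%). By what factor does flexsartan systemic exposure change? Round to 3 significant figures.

CYP1A2: 0.19 × 3.1 = 0.589
CYP2E1: 0.18 × 0.44 = 0.0792
CYP2C8: 0.11 × 0.21 = 0.0231
Other: 0.52 (unchanged)
CL_new/CL_old = 0.589 + 0.0792 + 0.0231 + 0.52 = 1.2113.
Net systemic exposure ratio = 1 / 1.2113 = 0.826.

0.826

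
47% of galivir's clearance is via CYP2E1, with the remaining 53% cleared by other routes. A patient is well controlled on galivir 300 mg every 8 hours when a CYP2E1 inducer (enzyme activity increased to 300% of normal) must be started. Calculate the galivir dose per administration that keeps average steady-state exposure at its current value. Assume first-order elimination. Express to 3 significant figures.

The CYP2E1 pathway (47% of clearance) is boosted to 3× activity: 0.47 × 3 = 1.41.
Non-CYP routes (53%) are unchanged.
Relative clearance = 1.41 + 0.53 = 1.94.
Exposure is unchanged when dose changes in proportion to clearance. New dose = 300 mg × 1.94 = 582 mg.

582 mg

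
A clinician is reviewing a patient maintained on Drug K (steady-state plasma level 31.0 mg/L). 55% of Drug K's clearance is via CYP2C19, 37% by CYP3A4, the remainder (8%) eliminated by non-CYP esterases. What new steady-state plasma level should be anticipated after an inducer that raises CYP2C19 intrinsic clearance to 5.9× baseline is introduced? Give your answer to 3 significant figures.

The CYP2C19 pathway (55% of clearance) is boosted to 5.9× activity: 0.55 × 5.9 = 3.245.
CYP3A4 (37%) and the residual 8% are unaffected.
Relative clearance = 3.245 + 0.37 + 0.08 = 3.695.
With dosing unchanged, steady-state plasma level scales as 1/CL: 31.0 / 3.695 = 8.39 mg/L.

8.39 mg/L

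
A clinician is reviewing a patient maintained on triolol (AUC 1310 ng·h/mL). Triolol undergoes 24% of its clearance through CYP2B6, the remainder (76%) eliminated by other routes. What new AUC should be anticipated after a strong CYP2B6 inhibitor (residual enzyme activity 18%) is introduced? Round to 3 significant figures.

1.63 × 10³ ng·h/mL

CYP2B6: 0.24 × 0.18 = 0.0432
Other: 0.76 (unchanged)
CL_new/CL_old = 0.0432 + 0.76 = 0.8032.
New AUC = baseline ÷ relative clearance = 1310 / 0.8032 = 1.63 × 10³ ng·h/mL.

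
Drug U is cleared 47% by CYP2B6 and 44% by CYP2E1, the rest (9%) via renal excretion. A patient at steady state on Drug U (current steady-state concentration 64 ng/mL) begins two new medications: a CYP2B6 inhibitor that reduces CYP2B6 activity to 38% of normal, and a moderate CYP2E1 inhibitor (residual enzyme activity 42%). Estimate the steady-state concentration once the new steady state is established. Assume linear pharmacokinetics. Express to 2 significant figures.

1.4 × 10² ng/mL

The CYP2B6 pathway (47% of clearance) falls to 0.38× activity: 0.47 × 0.38 = 0.1786.
The CYP2E1 pathway (44% of clearance) is reduced to 0.42× activity: 0.44 × 0.42 = 0.1848.
Non-CYP routes (9%) are unchanged.
Relative clearance = 0.1786 + 0.1848 + 0.09 = 0.4534.
Steady-state concentration ∝ 1/CL: new value = 64 / 0.4534 = 1.4 × 10² ng/mL.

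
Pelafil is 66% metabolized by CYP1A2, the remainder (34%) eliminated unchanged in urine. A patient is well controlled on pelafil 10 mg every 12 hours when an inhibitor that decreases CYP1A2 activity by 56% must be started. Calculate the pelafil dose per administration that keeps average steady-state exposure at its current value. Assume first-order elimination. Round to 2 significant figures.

CYP1A2: 0.66 × 0.44 = 0.2904
Other: 0.34 (unchanged)
New clearance relative to baseline: 0.2904 + 0.34 = 0.6304.
Exposure is unchanged when dose changes in proportion to clearance. New dose = 10 mg × 0.6304 = 6.3 mg.

6.3 mg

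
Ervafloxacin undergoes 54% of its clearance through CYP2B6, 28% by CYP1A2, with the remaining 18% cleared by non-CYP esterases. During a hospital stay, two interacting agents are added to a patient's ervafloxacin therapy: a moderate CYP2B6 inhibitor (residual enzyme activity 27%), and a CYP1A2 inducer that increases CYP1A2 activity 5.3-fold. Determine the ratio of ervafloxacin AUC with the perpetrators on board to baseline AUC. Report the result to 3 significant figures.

The CYP2B6 pathway (54% of clearance) falls to 0.27× activity: 0.54 × 0.27 = 0.1458.
The CYP1A2 pathway (28% of clearance) is boosted to 5.3× activity: 0.28 × 5.3 = 1.484.
The remaining 18% of clearance is unaffected.
New clearance relative to baseline: 0.1458 + 1.484 + 0.18 = 1.8098.
AUC ∝ 1/CL: fold-change = 1 / 1.8098 = 0.553.

0.553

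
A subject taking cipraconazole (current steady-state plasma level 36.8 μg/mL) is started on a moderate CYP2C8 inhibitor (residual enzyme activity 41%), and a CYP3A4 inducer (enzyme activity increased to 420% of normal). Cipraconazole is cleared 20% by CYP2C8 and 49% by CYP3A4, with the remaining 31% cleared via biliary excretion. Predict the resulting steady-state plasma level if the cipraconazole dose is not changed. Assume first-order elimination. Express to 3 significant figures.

The CYP2C8 pathway (20% of clearance) is reduced to 0.41× activity: 0.2 × 0.41 = 0.082.
The CYP3A4 pathway (49% of clearance) increases to 4.2× activity: 0.49 × 4.2 = 2.058.
Non-CYP routes (31%) are unchanged.
New clearance relative to baseline: 0.082 + 2.058 + 0.31 = 2.45.
Steady-state plasma level ∝ 1/CL: new value = 36.8 / 2.45 = 15.0 μg/mL.

15.0 μg/mL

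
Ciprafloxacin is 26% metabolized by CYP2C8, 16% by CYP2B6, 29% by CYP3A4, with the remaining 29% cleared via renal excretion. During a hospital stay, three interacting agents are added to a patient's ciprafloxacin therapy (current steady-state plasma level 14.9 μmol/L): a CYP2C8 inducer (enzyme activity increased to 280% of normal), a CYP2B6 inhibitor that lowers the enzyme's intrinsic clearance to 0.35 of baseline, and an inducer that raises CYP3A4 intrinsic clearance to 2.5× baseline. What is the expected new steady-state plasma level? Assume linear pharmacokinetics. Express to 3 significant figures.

8.28 μmol/L

CYP2C8: 0.26 × 2.8 = 0.728
CYP2B6: 0.16 × 0.35 = 0.056
CYP3A4: 0.29 × 2.5 = 0.725
Other: 0.29 (unchanged)
New clearance relative to baseline: 0.728 + 0.056 + 0.725 + 0.29 = 1.799.
Steady-state plasma level ∝ 1/CL: new value = 14.9 / 1.799 = 8.28 μmol/L.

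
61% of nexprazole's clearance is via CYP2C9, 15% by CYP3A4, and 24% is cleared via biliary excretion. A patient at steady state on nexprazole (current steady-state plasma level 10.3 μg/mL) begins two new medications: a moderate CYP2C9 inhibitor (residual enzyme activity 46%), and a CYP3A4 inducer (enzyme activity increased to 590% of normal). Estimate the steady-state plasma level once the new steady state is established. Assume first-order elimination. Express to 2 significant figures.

The CYP2C9 pathway (61% of clearance) falls to 0.46× activity: 0.61 × 0.46 = 0.2806.
The CYP3A4 pathway (15% of clearance) increases to 5.9× activity: 0.15 × 5.9 = 0.885.
Non-CYP routes (24%) are unchanged.
CL_new/CL_old = 0.2806 + 0.885 + 0.24 = 1.4056.
Steady-state plasma level ∝ 1/CL: new value = 10.3 / 1.4056 = 7.3 μg/mL.

7.3 μg/mL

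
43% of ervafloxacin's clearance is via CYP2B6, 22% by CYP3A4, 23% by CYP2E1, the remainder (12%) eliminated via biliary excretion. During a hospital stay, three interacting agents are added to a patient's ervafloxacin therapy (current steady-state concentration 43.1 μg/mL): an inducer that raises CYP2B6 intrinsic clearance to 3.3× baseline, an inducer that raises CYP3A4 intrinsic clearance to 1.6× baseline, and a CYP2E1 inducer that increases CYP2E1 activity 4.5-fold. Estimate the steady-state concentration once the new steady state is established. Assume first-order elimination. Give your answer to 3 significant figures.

14.7 μg/mL

CYP2B6: 0.43 × 3.3 = 1.419
CYP3A4: 0.22 × 1.6 = 0.352
CYP2E1: 0.23 × 4.5 = 1.035
Other: 0.12 (unchanged)
Relative clearance = 1.419 + 0.352 + 1.035 + 0.12 = 2.926.
Dividing the baseline by the relative clearance: 43.1 / 2.926 = 14.7 μg/mL.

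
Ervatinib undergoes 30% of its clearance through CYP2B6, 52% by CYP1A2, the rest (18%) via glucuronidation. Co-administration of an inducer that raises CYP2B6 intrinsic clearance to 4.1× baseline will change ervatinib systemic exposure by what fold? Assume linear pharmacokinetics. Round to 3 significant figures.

0.518

The CYP2B6 pathway (30% of clearance) is boosted to 4.1× activity: 0.3 × 4.1 = 1.23.
CYP1A2 (52%) and the residual 18% are unaffected.
Relative clearance = 1.23 + 0.52 + 0.18 = 1.93.
Systemic exposure is inversely proportional to clearance, so the fold-change is 1 / 1.93 = 0.518.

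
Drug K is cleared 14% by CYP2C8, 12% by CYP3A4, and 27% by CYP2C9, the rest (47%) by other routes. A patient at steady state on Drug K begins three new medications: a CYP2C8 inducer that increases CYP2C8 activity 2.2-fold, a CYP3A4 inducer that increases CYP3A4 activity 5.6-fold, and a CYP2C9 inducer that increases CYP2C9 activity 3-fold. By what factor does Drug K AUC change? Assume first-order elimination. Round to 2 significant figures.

0.44

CYP2C8: 0.14 × 2.2 = 0.308
CYP3A4: 0.12 × 5.6 = 0.672
CYP2C9: 0.27 × 3 = 0.81
Other: 0.47 (unchanged)
New clearance relative to baseline: 0.308 + 0.672 + 0.81 + 0.47 = 2.26.
Because AUC varies inversely with clearance, the combined effect is 1 / 2.26 = 0.44.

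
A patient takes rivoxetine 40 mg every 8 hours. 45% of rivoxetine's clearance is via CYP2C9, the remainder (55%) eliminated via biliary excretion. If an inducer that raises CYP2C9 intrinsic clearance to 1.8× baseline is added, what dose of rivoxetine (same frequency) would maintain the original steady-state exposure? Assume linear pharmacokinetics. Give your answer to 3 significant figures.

The CYP2C9 pathway (45% of clearance) is boosted to 1.8× activity: 0.45 × 1.8 = 0.81.
Non-CYP routes (55%) are unchanged.
Relative clearance = 0.81 + 0.55 = 1.36.
Css,avg = (dose rate)/CL, so holding Css fixed requires dose ∝ CL: 40 × 1.36 = 54.4 mg.

54.4 mg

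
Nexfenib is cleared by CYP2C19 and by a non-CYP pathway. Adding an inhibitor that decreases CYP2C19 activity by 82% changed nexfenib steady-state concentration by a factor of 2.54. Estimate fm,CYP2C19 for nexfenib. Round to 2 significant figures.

0.74

Call the CYP2C19 fraction fm. After the interaction, CL_new/CL_old = fm × 0.18 + (1 − fm).
Steady-state concentration ratio = 1 / (new CL fraction), so new CL fraction = 1 / 2.54 = 0.3937.
fm × 0.18 + 1 − fm = 0.3937  ⇒  fm × (0.18 − 1) = −0.6063  ⇒  fm = 0.74.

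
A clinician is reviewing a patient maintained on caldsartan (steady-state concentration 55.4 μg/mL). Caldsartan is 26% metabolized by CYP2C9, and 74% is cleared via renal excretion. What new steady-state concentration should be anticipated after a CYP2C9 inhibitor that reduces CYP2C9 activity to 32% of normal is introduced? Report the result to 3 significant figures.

67.3 μg/mL

CYP2C9: 0.26 × 0.32 = 0.0832
Other: 0.74 (unchanged)
CL_new/CL_old = 0.0832 + 0.74 = 0.8232.
Steady-state concentration ∝ 1/CL, so new value = 55.4 / 0.8232 = 67.3 μg/mL.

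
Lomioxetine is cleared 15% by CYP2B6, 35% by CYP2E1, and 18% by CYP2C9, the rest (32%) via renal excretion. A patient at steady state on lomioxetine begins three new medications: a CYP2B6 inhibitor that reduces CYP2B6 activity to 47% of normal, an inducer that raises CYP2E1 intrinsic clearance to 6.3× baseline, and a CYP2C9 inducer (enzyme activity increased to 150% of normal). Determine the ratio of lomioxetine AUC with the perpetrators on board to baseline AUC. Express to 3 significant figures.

CYP2B6: 0.15 × 0.47 = 0.0705
CYP2E1: 0.35 × 6.3 = 2.205
CYP2C9: 0.18 × 1.5 = 0.27
Other: 0.32 (unchanged)
New clearance relative to baseline: 0.0705 + 2.205 + 0.27 + 0.32 = 2.8655.
Because AUC varies inversely with clearance, the combined effect is 1 / 2.8655 = 0.349.

0.349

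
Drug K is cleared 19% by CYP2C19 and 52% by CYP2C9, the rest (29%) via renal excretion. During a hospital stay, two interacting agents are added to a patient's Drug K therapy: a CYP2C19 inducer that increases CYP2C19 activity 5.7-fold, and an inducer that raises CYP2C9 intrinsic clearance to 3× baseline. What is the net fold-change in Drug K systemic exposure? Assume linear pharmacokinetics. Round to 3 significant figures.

0.341

The CYP2C19 pathway (19% of clearance) increases to 5.7× activity: 0.19 × 5.7 = 1.083.
The CYP2C9 pathway (52% of clearance) increases to 3× activity: 0.52 × 3 = 1.56.
The remaining 29% of clearance is unaffected.
New clearance relative to baseline: 1.083 + 1.56 + 0.29 = 2.933.
Systemic exposure ∝ 1/CL: fold-change = 1 / 2.933 = 0.341.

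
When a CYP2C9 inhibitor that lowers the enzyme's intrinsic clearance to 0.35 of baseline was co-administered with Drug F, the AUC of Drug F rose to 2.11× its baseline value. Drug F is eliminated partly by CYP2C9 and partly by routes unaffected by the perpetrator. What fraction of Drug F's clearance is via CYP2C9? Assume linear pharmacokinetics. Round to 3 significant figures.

CL'/CL = 1 / 2.11 = 0.4739
0.35·fm + (1 − fm) = 0.4739
fm = (0.4739 − 1) / (0.35 − 1) = 0.809

0.809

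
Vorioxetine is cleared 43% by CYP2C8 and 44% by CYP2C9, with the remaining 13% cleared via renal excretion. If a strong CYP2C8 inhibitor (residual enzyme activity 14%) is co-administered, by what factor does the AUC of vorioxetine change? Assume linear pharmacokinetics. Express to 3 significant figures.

1.59

The CYP2C8 pathway (43% of clearance) falls to 0.14× activity: 0.43 × 0.14 = 0.0602.
CYP2C9 (44%) and the residual 13% are unaffected.
Relative clearance = 0.0602 + 0.44 + 0.13 = 0.6302.
AUC is inversely proportional to clearance, so the fold-change is 1 / 0.6302 = 1.59.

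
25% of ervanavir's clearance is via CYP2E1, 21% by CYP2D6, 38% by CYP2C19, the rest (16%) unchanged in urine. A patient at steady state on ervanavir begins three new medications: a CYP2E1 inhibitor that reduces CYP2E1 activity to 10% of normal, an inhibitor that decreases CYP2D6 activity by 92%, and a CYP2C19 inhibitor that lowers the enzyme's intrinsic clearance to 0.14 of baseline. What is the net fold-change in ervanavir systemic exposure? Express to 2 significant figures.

3.9

The CYP2E1 pathway (25% of clearance) falls to 0.1× activity: 0.25 × 0.1 = 0.025.
The CYP2D6 pathway (21% of clearance) falls to 0.08× activity: 0.21 × 0.08 = 0.0168.
The CYP2C19 pathway (38% of clearance) falls to 0.14× activity: 0.38 × 0.14 = 0.0532.
The remaining 16% of clearance is unaffected.
CL_new/CL_old = 0.025 + 0.0168 + 0.0532 + 0.16 = 0.255.
Systemic exposure ∝ 1/CL: fold-change = 1 / 0.255 = 3.9.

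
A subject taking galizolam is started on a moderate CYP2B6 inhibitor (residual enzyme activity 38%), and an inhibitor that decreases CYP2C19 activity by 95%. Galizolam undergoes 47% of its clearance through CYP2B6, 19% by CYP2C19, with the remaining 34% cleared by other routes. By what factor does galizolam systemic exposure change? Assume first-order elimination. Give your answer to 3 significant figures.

CYP2B6: 0.47 × 0.38 = 0.1786
CYP2C19: 0.19 × 0.05 = 0.0095
Other: 0.34 (unchanged)
CL_new/CL_old = 0.1786 + 0.0095 + 0.34 = 0.5281.
Because systemic exposure varies inversely with clearance, the combined effect is 1 / 0.5281 = 1.89.

1.89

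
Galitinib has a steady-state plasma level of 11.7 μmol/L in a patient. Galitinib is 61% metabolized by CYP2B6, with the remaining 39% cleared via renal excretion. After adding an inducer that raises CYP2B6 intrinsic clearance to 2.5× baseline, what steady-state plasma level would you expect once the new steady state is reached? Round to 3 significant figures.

6.11 μmol/L

CYP2B6: 0.61 × 2.5 = 1.525
Other: 0.39 (unchanged)
Relative clearance = 1.525 + 0.39 = 1.915.
New steady-state plasma level = baseline ÷ relative clearance = 11.7 / 1.915 = 6.11 μmol/L.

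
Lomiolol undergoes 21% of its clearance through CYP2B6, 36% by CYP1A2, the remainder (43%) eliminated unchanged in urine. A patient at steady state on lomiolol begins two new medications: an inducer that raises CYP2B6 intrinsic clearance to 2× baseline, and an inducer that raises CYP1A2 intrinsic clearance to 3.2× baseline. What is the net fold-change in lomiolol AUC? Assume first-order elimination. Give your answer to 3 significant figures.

CYP2B6: 0.21 × 2 = 0.42
CYP1A2: 0.36 × 3.2 = 1.152
Other: 0.43 (unchanged)
CL_new/CL_old = 0.42 + 1.152 + 0.43 = 2.002.
Net AUC ratio = 1 / 2.002 = 0.500.

0.500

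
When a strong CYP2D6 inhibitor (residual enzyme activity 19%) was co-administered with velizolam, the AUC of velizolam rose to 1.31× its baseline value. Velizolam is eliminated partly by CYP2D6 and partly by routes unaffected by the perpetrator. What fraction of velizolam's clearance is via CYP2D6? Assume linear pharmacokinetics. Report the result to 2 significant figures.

CL'/CL = 1 / 1.31 = 0.7634
0.19·fm + (1 − fm) = 0.7634
fm = (0.7634 − 1) / (0.19 − 1) = 0.29

0.29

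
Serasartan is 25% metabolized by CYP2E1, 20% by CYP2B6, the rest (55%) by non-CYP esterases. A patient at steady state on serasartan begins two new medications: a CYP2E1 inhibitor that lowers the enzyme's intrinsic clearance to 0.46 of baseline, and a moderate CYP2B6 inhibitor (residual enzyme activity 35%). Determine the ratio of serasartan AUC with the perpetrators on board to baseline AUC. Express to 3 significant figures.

The CYP2E1 pathway (25% of clearance) is reduced to 0.46× activity: 0.25 × 0.46 = 0.115.
The CYP2B6 pathway (20% of clearance) falls to 0.35× activity: 0.2 × 0.35 = 0.07.
The remaining 55% of clearance is unaffected.
Relative clearance = 0.115 + 0.07 + 0.55 = 0.735.
Net AUC ratio = 1 / 0.735 = 1.36.

1.36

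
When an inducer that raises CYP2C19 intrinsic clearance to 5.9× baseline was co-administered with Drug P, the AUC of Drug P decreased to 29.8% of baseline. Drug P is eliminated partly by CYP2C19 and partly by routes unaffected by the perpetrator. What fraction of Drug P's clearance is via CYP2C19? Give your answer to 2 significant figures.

CL'/CL = 1 / 0.298 = 3.356
5.9·fm + (1 − fm) = 3.356
fm = (3.356 − 1) / (5.9 − 1) = 0.48

0.48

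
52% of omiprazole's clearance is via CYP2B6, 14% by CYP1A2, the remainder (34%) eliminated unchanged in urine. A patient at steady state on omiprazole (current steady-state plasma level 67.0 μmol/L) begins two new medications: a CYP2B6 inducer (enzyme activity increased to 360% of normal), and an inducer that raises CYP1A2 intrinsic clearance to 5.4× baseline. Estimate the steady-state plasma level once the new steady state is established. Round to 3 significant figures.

CYP2B6: 0.52 × 3.6 = 1.872
CYP1A2: 0.14 × 5.4 = 0.756
Other: 0.34 (unchanged)
Relative clearance = 1.872 + 0.756 + 0.34 = 2.968.
New steady-state plasma level = 67.0 / 2.968 = 22.6 μmol/L (concentration scales inversely with clearance).

22.6 μmol/L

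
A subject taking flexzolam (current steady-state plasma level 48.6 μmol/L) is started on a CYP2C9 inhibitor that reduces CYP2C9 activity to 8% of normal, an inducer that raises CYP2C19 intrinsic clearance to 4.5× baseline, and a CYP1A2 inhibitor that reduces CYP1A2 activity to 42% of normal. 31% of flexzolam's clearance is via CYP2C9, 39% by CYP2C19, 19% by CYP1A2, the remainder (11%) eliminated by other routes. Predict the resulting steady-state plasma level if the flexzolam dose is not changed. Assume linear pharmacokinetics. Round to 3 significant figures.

The CYP2C9 pathway (31% of clearance) is reduced to 0.08× activity: 0.31 × 0.08 = 0.0248.
The CYP2C19 pathway (39% of clearance) increases to 4.5× activity: 0.39 × 4.5 = 1.755.
The CYP1A2 pathway (19% of clearance) is reduced to 0.42× activity: 0.19 × 0.42 = 0.0798.
Non-CYP routes (11%) are unchanged.
Relative clearance = 0.0248 + 1.755 + 0.0798 + 0.11 = 1.9696.
New steady-state plasma level = 48.6 / 1.9696 = 24.7 μmol/L (concentration scales inversely with clearance).

24.7 μmol/L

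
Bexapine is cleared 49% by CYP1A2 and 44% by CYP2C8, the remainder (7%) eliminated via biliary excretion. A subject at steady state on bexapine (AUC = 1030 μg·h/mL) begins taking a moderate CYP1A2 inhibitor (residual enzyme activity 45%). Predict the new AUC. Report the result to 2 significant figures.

1.4 × 10³ μg·h/mL

The CYP1A2 pathway (49% of clearance) falls to 0.45× activity: 0.49 × 0.45 = 0.2205.
CYP2C8 (44%) and the residual 7% are unaffected.
New clearance relative to baseline: 0.2205 + 0.44 + 0.07 = 0.7305.
AUC ∝ 1/CL, so new value = 1030 / 0.7305 = 1.4 × 10³ μg·h/mL.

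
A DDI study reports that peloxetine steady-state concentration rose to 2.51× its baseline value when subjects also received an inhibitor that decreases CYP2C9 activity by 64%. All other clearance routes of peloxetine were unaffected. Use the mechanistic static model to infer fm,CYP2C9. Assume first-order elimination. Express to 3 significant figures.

0.940

Let fm be the CYP2C9 fraction. New clearance relative to baseline = fm × 0.36 + (1 − fm).
Steady-state concentration ratio = 1 / (new CL fraction), so new CL fraction = 1 / 2.51 = 0.3984.
fm × 0.36 + 1 − fm = 0.3984  ⇒  fm × (0.36 − 1) = −0.6016  ⇒  fm = 0.940.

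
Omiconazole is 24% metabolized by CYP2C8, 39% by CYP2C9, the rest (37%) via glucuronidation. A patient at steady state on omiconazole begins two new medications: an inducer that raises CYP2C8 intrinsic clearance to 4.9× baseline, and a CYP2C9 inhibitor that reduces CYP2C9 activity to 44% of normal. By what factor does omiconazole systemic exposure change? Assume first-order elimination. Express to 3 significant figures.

The CYP2C8 pathway (24% of clearance) is boosted to 4.9× activity: 0.24 × 4.9 = 1.176.
The CYP2C9 pathway (39% of clearance) falls to 0.44× activity: 0.39 × 0.44 = 0.1716.
The remaining 37% of clearance is unaffected.
CL_new/CL_old = 1.176 + 0.1716 + 0.37 = 1.7176.
Net systemic exposure ratio = 1 / 1.7176 = 0.582.

0.582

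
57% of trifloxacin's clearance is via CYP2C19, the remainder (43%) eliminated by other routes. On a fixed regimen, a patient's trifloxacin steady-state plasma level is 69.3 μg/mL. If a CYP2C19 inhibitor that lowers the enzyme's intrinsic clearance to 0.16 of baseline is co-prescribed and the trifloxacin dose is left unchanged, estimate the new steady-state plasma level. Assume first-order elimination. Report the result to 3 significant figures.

133 μg/mL

CYP2C19: 0.57 × 0.16 = 0.0912
Other: 0.43 (unchanged)
CL_new/CL_old = 0.0912 + 0.43 = 0.5212.
With dosing unchanged, steady-state plasma level scales as 1/CL: 69.3 / 0.5212 = 133 μg/mL.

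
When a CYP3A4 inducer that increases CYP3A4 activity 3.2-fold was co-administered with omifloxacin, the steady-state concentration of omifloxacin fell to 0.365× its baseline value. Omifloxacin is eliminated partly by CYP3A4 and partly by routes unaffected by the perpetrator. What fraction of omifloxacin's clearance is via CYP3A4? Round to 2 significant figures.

CL'/CL = 1 / 0.365 = 2.74
3.2·fm + (1 − fm) = 2.74
fm = (2.74 − 1) / (3.2 − 1) = 0.79

0.79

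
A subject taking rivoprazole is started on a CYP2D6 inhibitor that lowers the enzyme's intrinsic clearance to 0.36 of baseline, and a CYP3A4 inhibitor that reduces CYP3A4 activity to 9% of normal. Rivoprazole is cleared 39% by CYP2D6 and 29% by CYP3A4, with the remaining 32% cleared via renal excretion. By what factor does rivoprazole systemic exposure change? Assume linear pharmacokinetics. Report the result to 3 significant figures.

2.06

CYP2D6: 0.39 × 0.36 = 0.1404
CYP3A4: 0.29 × 0.09 = 0.0261
Other: 0.32 (unchanged)
Relative clearance = 0.1404 + 0.0261 + 0.32 = 0.4865.
Systemic exposure ∝ 1/CL: fold-change = 1 / 0.4865 = 2.06.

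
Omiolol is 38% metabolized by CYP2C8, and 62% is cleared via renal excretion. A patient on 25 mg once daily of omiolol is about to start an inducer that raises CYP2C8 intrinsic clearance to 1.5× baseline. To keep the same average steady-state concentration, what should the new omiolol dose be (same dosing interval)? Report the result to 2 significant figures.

The CYP2C8 pathway (38% of clearance) rises to 1.5× activity: 0.38 × 1.5 = 0.57.
The remaining 62% of clearance is unaffected.
New clearance relative to baseline: 0.57 + 0.62 = 1.19.
Exposure is unchanged when dose changes in proportion to clearance. New dose = 25 mg × 1.19 = 30 mg.

30 mg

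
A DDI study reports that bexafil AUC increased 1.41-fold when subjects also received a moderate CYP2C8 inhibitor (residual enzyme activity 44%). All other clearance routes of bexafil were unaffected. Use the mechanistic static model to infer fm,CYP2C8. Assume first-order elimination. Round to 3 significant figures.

0.519

Call the CYP2C8 fraction fm. After the interaction, CL_new/CL_old = fm × 0.44 + (1 − fm).
AUC ratio = 1 / (new CL fraction), so new CL fraction = 1 / 1.41 = 0.7092.
fm × 0.44 + 1 − fm = 0.7092  ⇒  fm × (0.44 − 1) = −0.2908  ⇒  fm = 0.519.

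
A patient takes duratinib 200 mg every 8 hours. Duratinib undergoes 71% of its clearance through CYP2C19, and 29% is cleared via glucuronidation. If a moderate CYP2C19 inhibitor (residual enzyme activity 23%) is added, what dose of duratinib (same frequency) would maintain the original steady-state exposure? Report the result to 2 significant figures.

The CYP2C19 pathway (71% of clearance) falls to 0.23× activity: 0.71 × 0.23 = 0.1633.
Non-CYP routes (29%) are unchanged.
CL_new/CL_old = 0.1633 + 0.29 = 0.4533.
Exposure is unchanged when dose changes in proportion to clearance. New dose = 200 mg × 0.4533 = 91 mg.

91 mg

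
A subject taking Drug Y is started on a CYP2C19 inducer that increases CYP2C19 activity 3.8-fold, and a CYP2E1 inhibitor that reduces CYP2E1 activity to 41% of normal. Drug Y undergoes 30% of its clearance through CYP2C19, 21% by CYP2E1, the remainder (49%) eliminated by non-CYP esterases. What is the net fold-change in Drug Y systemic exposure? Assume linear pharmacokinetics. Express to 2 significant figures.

0.58

CYP2C19: 0.3 × 3.8 = 1.14
CYP2E1: 0.21 × 0.41 = 0.0861
Other: 0.49 (unchanged)
CL_new/CL_old = 1.14 + 0.0861 + 0.49 = 1.7161.
Net systemic exposure ratio = 1 / 1.7161 = 0.58.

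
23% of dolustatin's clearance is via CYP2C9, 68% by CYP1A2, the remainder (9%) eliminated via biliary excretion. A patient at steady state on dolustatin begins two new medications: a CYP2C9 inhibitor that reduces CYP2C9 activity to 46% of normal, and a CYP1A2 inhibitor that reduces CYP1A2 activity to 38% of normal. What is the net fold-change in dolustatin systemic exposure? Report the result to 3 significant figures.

The CYP2C9 pathway (23% of clearance) drops to 0.46× activity: 0.23 × 0.46 = 0.1058.
The CYP1A2 pathway (68% of clearance) falls to 0.38× activity: 0.68 × 0.38 = 0.2584.
Non-CYP routes (9%) are unchanged.
New clearance relative to baseline: 0.1058 + 0.2584 + 0.09 = 0.4542.
Net systemic exposure ratio = 1 / 0.4542 = 2.20.

2.20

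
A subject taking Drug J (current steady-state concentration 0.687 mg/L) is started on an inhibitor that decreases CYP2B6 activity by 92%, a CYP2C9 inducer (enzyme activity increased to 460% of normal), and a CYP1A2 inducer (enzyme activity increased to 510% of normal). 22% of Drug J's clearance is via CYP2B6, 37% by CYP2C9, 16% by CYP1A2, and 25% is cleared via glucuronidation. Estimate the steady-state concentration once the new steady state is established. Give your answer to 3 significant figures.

CYP2B6: 0.22 × 0.08 = 0.0176
CYP2C9: 0.37 × 4.6 = 1.702
CYP1A2: 0.16 × 5.1 = 0.816
Other: 0.25 (unchanged)
CL_new/CL_old = 0.0176 + 1.702 + 0.816 + 0.25 = 2.7856.
New steady-state concentration = 0.687 / 2.7856 = 0.247 mg/L (concentration scales inversely with clearance).

0.247 mg/L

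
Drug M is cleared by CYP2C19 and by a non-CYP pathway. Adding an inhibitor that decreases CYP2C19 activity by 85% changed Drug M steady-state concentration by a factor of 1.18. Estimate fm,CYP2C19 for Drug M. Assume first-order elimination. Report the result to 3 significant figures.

CL'/CL = 1 / 1.18 = 0.8475
0.15·fm + (1 − fm) = 0.8475
fm = (0.8475 − 1) / (0.15 − 1) = 0.179

0.179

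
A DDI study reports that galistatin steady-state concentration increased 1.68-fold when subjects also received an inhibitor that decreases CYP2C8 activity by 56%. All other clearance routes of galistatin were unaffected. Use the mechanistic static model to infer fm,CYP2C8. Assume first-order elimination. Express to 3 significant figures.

CL'/CL = 1 / 1.68 = 0.5952
0.44·fm + (1 − fm) = 0.5952
fm = (0.5952 − 1) / (0.44 − 1) = 0.723

0.723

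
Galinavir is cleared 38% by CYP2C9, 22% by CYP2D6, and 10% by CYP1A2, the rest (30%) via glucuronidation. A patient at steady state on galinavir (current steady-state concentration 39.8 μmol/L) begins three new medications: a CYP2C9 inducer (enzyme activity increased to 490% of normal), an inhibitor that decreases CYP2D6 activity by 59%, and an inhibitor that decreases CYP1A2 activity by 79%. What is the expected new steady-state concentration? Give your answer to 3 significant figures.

17.5 μmol/L

The CYP2C9 pathway (38% of clearance) is boosted to 4.9× activity: 0.38 × 4.9 = 1.862.
The CYP2D6 pathway (22% of clearance) drops to 0.41× activity: 0.22 × 0.41 = 0.0902.
The CYP1A2 pathway (10% of clearance) falls to 0.21× activity: 0.1 × 0.21 = 0.021.
Non-CYP routes (30%) are unchanged.
CL_new/CL_old = 1.862 + 0.0902 + 0.021 + 0.3 = 2.2732.
Steady-state concentration ∝ 1/CL: new value = 39.8 / 2.2732 = 17.5 μmol/L.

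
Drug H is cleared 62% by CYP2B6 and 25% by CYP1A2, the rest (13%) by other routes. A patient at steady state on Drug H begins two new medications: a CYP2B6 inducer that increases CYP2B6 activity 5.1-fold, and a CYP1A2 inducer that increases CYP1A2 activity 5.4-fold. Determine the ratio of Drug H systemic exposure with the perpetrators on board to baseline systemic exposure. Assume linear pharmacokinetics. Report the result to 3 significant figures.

0.215

CYP2B6: 0.62 × 5.1 = 3.162
CYP1A2: 0.25 × 5.4 = 1.35
Other: 0.13 (unchanged)
Relative clearance = 3.162 + 1.35 + 0.13 = 4.642.
Systemic exposure ∝ 1/CL: fold-change = 1 / 4.642 = 0.215.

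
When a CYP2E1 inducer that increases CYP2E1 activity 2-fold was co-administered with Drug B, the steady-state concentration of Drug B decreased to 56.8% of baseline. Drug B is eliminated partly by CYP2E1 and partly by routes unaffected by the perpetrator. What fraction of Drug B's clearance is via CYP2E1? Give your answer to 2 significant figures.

Call the CYP2E1 fraction fm. After the interaction, CL_new/CL_old = fm × 2 + (1 − fm).
Steady-state concentration ratio = 1 / (new CL fraction), so new CL fraction = 1 / 0.568 = 1.761.
fm × 2 + 1 − fm = 1.761  ⇒  fm × (2 − 1) = 0.7606  ⇒  fm = 0.76.

0.76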